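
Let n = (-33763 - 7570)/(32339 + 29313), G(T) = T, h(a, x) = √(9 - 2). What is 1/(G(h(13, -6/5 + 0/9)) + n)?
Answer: 2548262116/24898366839 + 3800969104*√7/24898366839 ≈ 0.50625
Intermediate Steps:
h(a, x) = √7
n = -41333/61652 ≈ -0.67042
1/(G(h(13, -6/5 + 0/9)) + n) = 1/(√7 - 41333/61652) = 1/(-41333/61652 + √7)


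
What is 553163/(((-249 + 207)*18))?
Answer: -553163/756 ≈ -731.70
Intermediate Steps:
553163/(((-249 + 207)*18)) = 553163/((-42*18)) = 553163/(-756) = 553163*(-1/756) = -553163/756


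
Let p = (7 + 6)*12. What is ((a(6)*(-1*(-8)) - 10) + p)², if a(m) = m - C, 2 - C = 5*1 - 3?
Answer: 37636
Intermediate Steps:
C = 0 (C = 2 - (5*1 - 3) = 2 - (5 - 3) = 2 - 1*2 = 2 - 2 = 0)
a(m) = m (a(m) = m - 1*0 = m + 0 = m)
p = 156 (p = 13*12 = 156)
((a(6)*(-1*(-8)) - 10) + p)² = ((6*(-1*(-8)) - 10) + 156)² = ((6*8 - 10) + 156)² = ((48 - 10) + 156)² = (38 + 156)² = 194² = 37636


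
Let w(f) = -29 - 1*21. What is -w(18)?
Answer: 50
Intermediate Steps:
w(f) = -50 (w(f) = -29 - 21 = -50)
-w(18) = -1*(-50) = 50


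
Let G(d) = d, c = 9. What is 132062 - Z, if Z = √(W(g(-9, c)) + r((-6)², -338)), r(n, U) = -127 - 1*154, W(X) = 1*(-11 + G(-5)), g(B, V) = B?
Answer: 132062 - 3*I*√33 ≈ 1.3206e+5 - 17.234*I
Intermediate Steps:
W(X) = -16 (W(X) = 1*(-11 - 5) = 1*(-16) = -16)
r(n, U) = -281 (r(n, U) = -127 - 154 = -281)
Z = 3*I*√33 (Z = √(-16 - 281) = √(-297) = 3*I*√33 ≈ 17.234*I)
132062 - Z = 132062 - 3*I*√33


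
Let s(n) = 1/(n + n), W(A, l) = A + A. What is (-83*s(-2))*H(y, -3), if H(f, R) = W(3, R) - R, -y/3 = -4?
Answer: 747/4 ≈ 186.75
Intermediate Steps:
y = 12 (y = -3*(-4) = 12)
W(A, l) = 2*A
s(n) = 1/(2*n)
H(f, R) = 6 - R (H(f, R) = 2*3 - R = 6 - R)
(-83*s(-2))*H(y, -3) = (-83/(2*(-2)))*(6 - 1*(-3)) = (-83*(-1)/(2*2))*(6 + 3) = -83*(-¼)*9 = (83/4)*9 = 747/4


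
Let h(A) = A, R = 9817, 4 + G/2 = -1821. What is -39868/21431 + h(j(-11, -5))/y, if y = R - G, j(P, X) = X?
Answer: -537009511/288611277 ≈ -1.8607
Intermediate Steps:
G = -3650 (G = -8 + 2*(-1821) = -8 - 3642 = -3650)
y = 13467 (y = 9817 - 1*(-3650) = 9817 + 3650 = 13467)
-39868/21431 + h(j(-11, -5))/y = -39868/21431 - 5/13467 = -537009511/288611277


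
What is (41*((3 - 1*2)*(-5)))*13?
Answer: -2665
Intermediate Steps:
(41*((3 - 1*2)*(-5)))*13 = (41*((3 - 2)*(-5)))*13 = (41*(1*(-5)))*13 = (41*(-5))*13 = -205*13 = -2665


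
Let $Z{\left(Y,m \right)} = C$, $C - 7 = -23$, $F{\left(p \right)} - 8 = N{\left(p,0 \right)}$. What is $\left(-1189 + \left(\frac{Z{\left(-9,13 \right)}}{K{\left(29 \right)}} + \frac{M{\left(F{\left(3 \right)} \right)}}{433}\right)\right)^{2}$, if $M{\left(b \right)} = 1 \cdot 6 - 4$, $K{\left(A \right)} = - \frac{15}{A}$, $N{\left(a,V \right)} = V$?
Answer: $\frac{56574662121769}{42185025} \approx 1.3411 \cdot 10^{6}$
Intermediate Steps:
$F{\left(p \right)} = 8$ ($F{\left(p \right)} = 8 + 0 = 8$)
$C = -16$ ($C = 7 - 23 = -16$)
$M{\left(b \right)} = 2$ ($M{\left(b \right)} = 6 - 4 = 2$)
$Z{\left(Y,m \right)} = -16$
$\left(-1189 + \left(\frac{Z{\left(-9,13 \right)}}{K{\left(29 \right)}} + \frac{M{\left(F{\left(3 \right)} \right)}}{433}\right)\right)^{2} = \left(-1189 + \left(- \frac{16}{\left(-15\right) \frac{1}{29}} + \frac{2}{433}\right)\right)^{2} = \left(-1189 - \left(- \frac{2}{433} + \frac{16}{\left(-15\right) \frac{1}{29}}\right)\right)^{2} = \left(-1189 - \left(- \frac{2}{433} + \frac{16}{- \frac{15}{29}}\right)\right)^{2} = \left(-1189 + \left(\left(-16\right) \left(- \frac{29}{15}\right) + \frac{2}{433}\right)\right)^{2} = \left(-1189 + \left(\frac{464}{15} + \frac{2}{433}\right)\right)^{2} = \left(-1189 + \frac{200942}{6495}\right)^{2} = \left(- \frac{7521613}{6495}\right)^{2} = \frac{56574662121769}{42185025}$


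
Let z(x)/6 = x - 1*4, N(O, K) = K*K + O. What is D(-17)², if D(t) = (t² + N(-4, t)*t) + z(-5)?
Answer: 21252100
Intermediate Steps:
N(O, K) = O + K² (N(O, K) = K² + O = O + K²)
z(x) = -24 + 6*x (z(x) = 6*(x - 1*4) = 6*(x - 4) = 6*(-4 + x) = -24 + 6*x)
D(t) = -54 + t² + t*(-4 + t²) (D(t) = (t² + (-4 + t²)*t) + (-24 + 6*(-5)) = (t² + t*(-4 + t²)) + (-24 - 30) = (t² + t*(-4 + t²)) - 54 = -54 + t² + t*(-4 + t²))
D(-17)² = (-54 + (-17)² - 17*(-4 + (-17)²))² = (-54 + 289 - 17*(-4 + 289))² = (-54 + 289 - 17*285)² = (-54 + 289 - 4845)² = (-4610)² = 21252100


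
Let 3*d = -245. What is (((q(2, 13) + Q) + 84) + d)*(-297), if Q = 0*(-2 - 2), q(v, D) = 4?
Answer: -1881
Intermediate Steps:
d = -245/3 (d = (⅓)*(-245) = -245/3 ≈ -81.667)
Q = 0 (Q = 0*(-4) = 0)
(((q(2, 13) + Q) + 84) + d)*(-297) = (((4 + 0) + 84) - 245/3)*(-297) = ((4 + 84) - 245/3)*(-297) = (88 - 245/3)*(-297) = (19/3)*(-297) = -1881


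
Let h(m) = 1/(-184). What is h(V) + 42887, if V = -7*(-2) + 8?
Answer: 7891207/184 ≈ 42887.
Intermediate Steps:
V = 22 (V = 14 + 8 = 22)
h(m) = -1/184
h(V) + 42887 = -1/184 + 42887 = 7891207/184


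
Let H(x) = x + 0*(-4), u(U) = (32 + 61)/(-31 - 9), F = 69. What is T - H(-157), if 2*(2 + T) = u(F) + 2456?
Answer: 110547/80 ≈ 1381.8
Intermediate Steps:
u(U) = -93/40 (u(U) = 93/(-40) = 93*(-1/40) = -93/40)
H(x) = x (H(x) = x + 0 = x)
T = 97987/80 (T = -2 + (-93/40 + 2456)/2 = -2 + (1/2)*(98147/40) = -2 + 98147/80 = 97987/80 ≈ 1224.8)
T - H(-157) = 97987/80 - 1*(-157) = 97987/80 + 157 = 110547/80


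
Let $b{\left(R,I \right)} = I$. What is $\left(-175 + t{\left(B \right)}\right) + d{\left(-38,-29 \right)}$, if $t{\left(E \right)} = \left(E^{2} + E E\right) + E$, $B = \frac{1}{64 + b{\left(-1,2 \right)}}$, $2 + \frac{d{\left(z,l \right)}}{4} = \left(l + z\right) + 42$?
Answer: $- \frac{308170}{1089} \approx -282.98$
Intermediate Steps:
$d{\left(z,l \right)} = 160 + 4 l + 4 z$ ($d{\left(z,l \right)} = -8 + 4 \left(\left(l + z\right) + 42\right) = -8 + 4 \left(42 + l + z\right) = -8 + \left(168 + 4 l + 4 z\right) = 160 + 4 l + 4 z$)
$B = \frac{1}{66}$ ($B = \frac{1}{64 + 2} = \frac{1}{66} \approx 0.015152$)
$t{\left(E \right)} = E + 2 E^{2}$ ($t{\left(E \right)} = \left(E^{2} + E^{2}\right) + E = 2 E^{2} + E = E + 2 E^{2}$)
$\left(-175 + t{\left(B \right)}\right) + d{\left(-38,-29 \right)} = \left(-175 + \frac{1 + 2 \cdot \frac{1}{66}}{66}\right) + \left(160 + 4 \left(-29\right) + 4 \left(-38\right)\right) = \left(-175 + \frac{1 + \frac{1}{33}}{66}\right) - 108 = \left(-175 + \frac{1}{66} \cdot \frac{34}{33}\right) - 108 = \left(-175 + \frac{17}{1089}\right) - 108 = - \frac{190558}{1089} - 108 = - \frac{308170}{1089}$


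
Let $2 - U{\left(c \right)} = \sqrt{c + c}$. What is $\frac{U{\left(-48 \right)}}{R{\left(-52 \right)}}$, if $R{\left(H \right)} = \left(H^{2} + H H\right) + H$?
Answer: $\frac{1}{2678} - \frac{i \sqrt{6}}{1339} \approx 0.00037341 - 0.0018293 i$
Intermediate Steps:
$R{\left(H \right)} = H + 2 H^{2}$ ($R{\left(H \right)} = \left(H^{2} + H^{2}\right) + H = 2 H^{2} + H = H + 2 H^{2}$)
$U{\left(c \right)} = 2 - \sqrt{2} \sqrt{c}$ ($U{\left(c \right)} = 2 - \sqrt{c + c} = 2 - \sqrt{2 c} = 2 - \sqrt{2} \sqrt{c}$)
$\frac{U{\left(-48 \right)}}{R{\left(-52 \right)}} = \frac{2 - \sqrt{2} \sqrt{-48}}{\left(-52\right) \left(1 + 2 \left(-52\right)\right)} = \frac{2 - \sqrt{2} \cdot 4 i \sqrt{3}}{\left(-52\right) \left(1 - 104\right)} = \frac{2 - 4 i \sqrt{6}}{\left(-52\right) \left(-103\right)} = \frac{2 - 4 i \sqrt{6}}{5356} = \left(2 - 4 i \sqrt{6}\right) \frac{1}{5356} = \frac{1}{2678} - \frac{i \sqrt{6}}{1339}$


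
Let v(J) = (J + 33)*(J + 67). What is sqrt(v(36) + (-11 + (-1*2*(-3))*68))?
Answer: 4*sqrt(469) ≈ 86.626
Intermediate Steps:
v(J) = (33 + J)*(67 + J)
sqrt(v(36) + (-11 + (-1*2*(-3))*68)) = sqrt((2211 + 36**2 + 100*36) + (-11 + (-1*2*(-3))*68)) = sqrt((2211 + 1296 + 3600) + (-11 - 2*(-3)*68)) = sqrt(7107 + (-11 + 6*68)) = sqrt(7107 + (-11 + 408)) = sqrt(7107 + 397) = sqrt(7504) = 4*sqrt(469)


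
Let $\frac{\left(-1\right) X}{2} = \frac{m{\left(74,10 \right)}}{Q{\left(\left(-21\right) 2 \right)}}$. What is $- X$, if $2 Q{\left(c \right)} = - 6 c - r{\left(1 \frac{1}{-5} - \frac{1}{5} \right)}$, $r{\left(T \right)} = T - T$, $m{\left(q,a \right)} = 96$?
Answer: $\frac{32}{21} \approx 1.5238$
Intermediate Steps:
$r{\left(T \right)} = 0$
$Q{\left(c \right)} = - 3 c$ ($Q{\left(c \right)} = \frac{- 6 c - 0}{2} = \frac{- 6 c + 0}{2} = \frac{\left(-6\right) c}{2} = - 3 c$)
$X = - \frac{32}{21}$ ($X = - 2 \frac{96}{\left(-3\right) \left(\left(-21\right) 2\right)} = - 2 \frac{96}{\left(-3\right) \left(-42\right)} = - 2 \cdot \frac{96}{126} = - 2 \cdot 96 \cdot \frac{1}{126} = \left(-2\right) \frac{16}{21} = - \frac{32}{21} \approx -1.5238$)
$- X = \left(-1\right) \left(- \frac{32}{21}\right) = \frac{32}{21}$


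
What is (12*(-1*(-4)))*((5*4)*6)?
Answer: 5760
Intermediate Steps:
(12*(-1*(-4)))*((5*4)*6) = (12*4)*(20*6) = 48*120 = 5760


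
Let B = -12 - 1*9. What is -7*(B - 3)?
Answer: 168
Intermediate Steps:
B = -21 (B = -12 - 9 = -21)
-7*(B - 3) = -7*(-21 - 3) = -7*(-24) = 168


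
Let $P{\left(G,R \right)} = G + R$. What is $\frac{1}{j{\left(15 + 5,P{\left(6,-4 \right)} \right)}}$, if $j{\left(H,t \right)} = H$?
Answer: $\frac{1}{20} \approx 0.05$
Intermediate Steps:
$\frac{1}{j{\left(15 + 5,P{\left(6,-4 \right)} \right)}} = \frac{1}{15 + 5} = \frac{1}{20}$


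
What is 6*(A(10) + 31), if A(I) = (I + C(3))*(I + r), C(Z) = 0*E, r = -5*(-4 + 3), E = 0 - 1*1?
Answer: 1086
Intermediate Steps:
E = -1 (E = 0 - 1 = -1)
r = 5 (r = -5*(-1) = 5)
C(Z) = 0 (C(Z) = 0*(-1) = 0)
A(I) = I*(5 + I) (A(I) = (I + 0)*(I + 5) = I*(5 + I))
6*(A(10) + 31) = 6*(10*(5 + 10) + 31) = 6*(10*15 + 31) = 6*(150 + 31) = 6*181 = 1086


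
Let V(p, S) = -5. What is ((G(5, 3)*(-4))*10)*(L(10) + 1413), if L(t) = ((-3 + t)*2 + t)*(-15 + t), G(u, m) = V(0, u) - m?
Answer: 413760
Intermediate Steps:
G(u, m) = -5 - m
L(t) = (-15 + t)*(-6 + 3*t) (L(t) = ((-6 + 2*t) + t)*(-15 + t) = (-6 + 3*t)*(-15 + t) = (-15 + t)*(-6 + 3*t))
((G(5, 3)*(-4))*10)*(L(10) + 1413) = (((-5 - 1*3)*(-4))*10)*((90 - 51*10 + 3*10**2) + 1413) = (((-5 - 3)*(-4))*10)*((90 - 510 + 3*100) + 1413) = (-8*(-4)*10)*((90 - 510 + 300) + 1413) = (32*10)*(-120 + 1413) = 320*1293 = 413760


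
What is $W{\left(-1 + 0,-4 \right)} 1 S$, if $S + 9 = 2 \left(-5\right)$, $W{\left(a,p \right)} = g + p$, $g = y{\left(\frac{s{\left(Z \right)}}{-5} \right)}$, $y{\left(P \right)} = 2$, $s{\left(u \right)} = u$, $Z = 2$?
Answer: $38$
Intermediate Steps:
$g = 2$
$W{\left(a,p \right)} = 2 + p$
$S = -19$ ($S = -9 + 2 \left(-5\right) = -9 - 10 = -19$)
$W{\left(-1 + 0,-4 \right)} 1 S = \left(2 - 4\right) 1 \left(-19\right) = \left(-2\right) 1 \left(-19\right) = \left(-2\right) \left(-19\right) = 38$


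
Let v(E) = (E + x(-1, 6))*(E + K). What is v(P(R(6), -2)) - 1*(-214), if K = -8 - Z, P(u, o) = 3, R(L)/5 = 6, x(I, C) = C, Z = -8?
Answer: 241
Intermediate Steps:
R(L) = 30 (R(L) = 5*6 = 30)
K = 0 (K = -8 - 1*(-8) = -8 + 8 = 0)
v(E) = E*(6 + E) (v(E) = (E + 6)*(E + 0) = (6 + E)*E = E*(6 + E))
v(P(R(6), -2)) - 1*(-214) = 3*(6 + 3) - 1*(-214) = 3*9 + 214 = 27 + 214 = 241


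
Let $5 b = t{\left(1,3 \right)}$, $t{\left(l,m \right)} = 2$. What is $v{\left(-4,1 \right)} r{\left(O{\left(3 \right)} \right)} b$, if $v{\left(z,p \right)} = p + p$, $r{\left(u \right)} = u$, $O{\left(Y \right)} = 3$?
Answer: $\frac{12}{5} \approx 2.4$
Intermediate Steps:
$v{\left(z,p \right)} = 2 p$
$b = \frac{2}{5}$ ($b = \frac{1}{5} \cdot 2 = \frac{2}{5} \approx 0.4$)
$v{\left(-4,1 \right)} r{\left(O{\left(3 \right)} \right)} b = 2 \cdot 1 \cdot 3 \cdot \frac{2}{5} = 2 \cdot 3 \cdot \frac{2}{5} = 6 \cdot \frac{2}{5} = \frac{12}{5}$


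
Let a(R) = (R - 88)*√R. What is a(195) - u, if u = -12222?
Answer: 12222 + 107*√195 ≈ 13716.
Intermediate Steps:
a(R) = √R*(-88 + R) (a(R) = (-88 + R)*√R = √R*(-88 + R))
a(195) - u = √195*(-88 + 195) - 1*(-12222) = √195*107 + 12222 = 107*√195 + 12222 = 12222 + 107*√195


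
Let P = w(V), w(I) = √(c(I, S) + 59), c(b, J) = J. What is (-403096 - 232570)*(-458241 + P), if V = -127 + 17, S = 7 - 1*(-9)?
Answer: 291288223506 - 3178330*√3 ≈ 2.9128e+11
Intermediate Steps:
S = 16 (S = 7 + 9 = 16)
V = -110
w(I) = 5*√3 (w(I) = √(16 + 59) = √75 = 5*√3)
P = 5*√3 ≈ 8.6602
(-403096 - 232570)*(-458241 + P) = (-403096 - 232570)*(-458241 + 5*√3) = -635666*(-458241 + 5*√3) = 291288223506 - 3178330*√3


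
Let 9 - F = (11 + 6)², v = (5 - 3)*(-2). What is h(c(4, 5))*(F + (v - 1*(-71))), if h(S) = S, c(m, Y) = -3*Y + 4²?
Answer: -213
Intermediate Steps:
c(m, Y) = 16 - 3*Y (c(m, Y) = -3*Y + 16 = 16 - 3*Y)
v = -4 (v = 2*(-2) = -4)
F = -280 (F = 9 - (11 + 6)² = 9 - 1*17² = 9 - 1*289 = 9 - 289 = -280)
h(c(4, 5))*(F + (v - 1*(-71))) = (16 - 3*5)*(-280 + (-4 - 1*(-71))) = (16 - 15)*(-280 + (-4 + 71)) = 1*(-280 + 67) = 1*(-213) = -213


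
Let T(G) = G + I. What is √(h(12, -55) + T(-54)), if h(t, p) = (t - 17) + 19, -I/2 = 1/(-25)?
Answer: I*√998/5 ≈ 6.3182*I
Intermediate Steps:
I = 2/25 (I = -2/(-25) = -2*(-1/25) = 2/25 ≈ 0.080000)
h(t, p) = 2 + t (h(t, p) = (-17 + t) + 19 = 2 + t)
T(G) = 2/25 + G (T(G) = G + 2/25 = 2/25 + G)
√(h(12, -55) + T(-54)) = √((2 + 12) + (2/25 - 54)) = √(14 - 1348/25) = √(-998/25) = I*√998/5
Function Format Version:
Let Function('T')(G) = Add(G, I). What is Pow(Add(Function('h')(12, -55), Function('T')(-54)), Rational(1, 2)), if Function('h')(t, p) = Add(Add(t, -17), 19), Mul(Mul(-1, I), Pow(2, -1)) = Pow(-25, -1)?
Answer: Mul(Rational(1, 5), I, Pow(998, Rational(1, 2))) ≈ Mul(6.3182, I)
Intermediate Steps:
I = Rational(2, 25) (I = Mul(-2, Pow(-25, -1)) = Mul(-2, Rational(-1, 25)) = Rational(2, 25) ≈ 0.080000)
Function('h')(t, p) = Add(2, t) (Function('h')(t, p) = Add(Add(-17, t), 19) = Add(2, t))
Function('T')(G) = Add(Rational(2, 25), G) (Function('T')(G) = Add(G, Rational(2, 25)) = Add(Rational(2, 25), G))
Pow(Add(Function('h')(12, -55), Function('T')(-54)), Rational(1, 2)) = Pow(Add(Add(2, 12), Add(Rational(2, 25), -54)), Rational(1, 2)) = Pow(Add(14, Rational(-1348, 25)), Rational(1, 2)) = Pow(Rational(-998, 25), Rational(1, 2)) = Mul(Rational(1, 5), I, Pow(998, Rational(1, 2)))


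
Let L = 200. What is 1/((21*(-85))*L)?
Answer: -1/357000 ≈ -2.8011e-6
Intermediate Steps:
1/((21*(-85))*L) = 1/((21*(-85))*200) = 1/(-1785*200) = 1/(-357000) = -1/357000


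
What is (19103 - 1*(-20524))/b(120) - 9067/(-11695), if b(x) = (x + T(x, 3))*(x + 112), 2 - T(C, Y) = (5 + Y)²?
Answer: 585443317/157367920 ≈ 3.7202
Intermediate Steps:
T(C, Y) = 2 - (5 + Y)²
b(x) = (-62 + x)*(112 + x) (b(x) = (x + (2 - (5 + 3)²))*(x + 112) = (x + (2 - 1*8²))*(112 + x) = (x + (2 - 1*64))*(112 + x) = (x + (2 - 64))*(112 + x) = (x - 62)*(112 + x) = (-62 + x)*(112 + x))
(19103 - 1*(-20524))/b(120) - 9067/(-11695) = (19103 - 1*(-20524))/(-6944 + 120² + 50*120) - 9067/(-11695) = (19103 + 20524)/(-6944 + 14400 + 6000) - 9067*(-1/11695) = 39627/13456 + 9067/11695 = 585443317/157367920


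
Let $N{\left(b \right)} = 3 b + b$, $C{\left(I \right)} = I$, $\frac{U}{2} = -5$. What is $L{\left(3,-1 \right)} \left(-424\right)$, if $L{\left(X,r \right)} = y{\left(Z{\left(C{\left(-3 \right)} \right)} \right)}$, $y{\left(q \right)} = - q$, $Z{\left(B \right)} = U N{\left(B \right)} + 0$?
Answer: $50880$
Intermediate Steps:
$U = -10$ ($U = 2 \left(-5\right) = -10$)
$N{\left(b \right)} = 4 b$
$Z{\left(B \right)} = - 40 B$ ($Z{\left(B \right)} = - 10 \cdot 4 B + 0 = - 40 B + 0 = - 40 B$)
$L{\left(X,r \right)} = -120$ ($L{\left(X,r \right)} = - \left(-40\right) \left(-3\right) = \left(-1\right) 120 = -120$)
$L{\left(3,-1 \right)} \left(-424\right) = \left(-120\right) \left(-424\right) = 50880$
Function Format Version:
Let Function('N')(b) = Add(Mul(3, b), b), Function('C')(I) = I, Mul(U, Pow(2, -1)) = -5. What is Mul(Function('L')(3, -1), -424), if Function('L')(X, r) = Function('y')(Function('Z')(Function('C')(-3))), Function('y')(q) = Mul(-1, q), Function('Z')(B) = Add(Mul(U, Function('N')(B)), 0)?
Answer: 50880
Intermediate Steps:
U = -10 (U = Mul(2, -5) = -10)
Function('N')(b) = Mul(4, b)
Function('Z')(B) = Mul(-40, B) (Function('Z')(B) = Add(Mul(-10, Mul(4, B)), 0) = Add(Mul(-40, B), 0) = Mul(-40, B))
Function('L')(X, r) = -120 (Function('L')(X, r) = Mul(-1, Mul(-40, -3)) = Mul(-1, 120) = -120)
Mul(Function('L')(3, -1), -424) = Mul(-120, -424) = 50880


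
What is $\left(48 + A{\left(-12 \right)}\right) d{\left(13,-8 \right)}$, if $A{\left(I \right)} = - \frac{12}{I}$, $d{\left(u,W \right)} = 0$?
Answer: $0$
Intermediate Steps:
$\left(48 + A{\left(-12 \right)}\right) d{\left(13,-8 \right)} = \left(48 - \frac{12}{-12}\right) 0 = \left(48 - -1\right) 0 = \left(48 + 1\right) 0 = 49 \cdot 0 = 0$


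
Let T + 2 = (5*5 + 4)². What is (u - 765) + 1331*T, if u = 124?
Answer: 1116068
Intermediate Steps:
T = 839 (T = -2 + (5*5 + 4)² = -2 + (25 + 4)² = -2 + 29² = -2 + 841 = 839)
(u - 765) + 1331*T = (124 - 765) + 1331*839 = -641 + 1116709 = 1116068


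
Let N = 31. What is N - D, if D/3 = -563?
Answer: 1720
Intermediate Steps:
D = -1689 (D = 3*(-563) = -1689)
N - D = 31 - 1*(-1689) = 31 + 1689 = 1720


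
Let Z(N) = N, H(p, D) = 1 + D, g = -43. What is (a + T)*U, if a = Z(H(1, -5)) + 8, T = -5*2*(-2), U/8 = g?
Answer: -8256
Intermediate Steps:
U = -344 (U = 8*(-43) = -344)
T = 20 (T = -10*(-2) = 20)
a = 4 (a = (1 - 5) + 8 = -4 + 8 = 4)
(a + T)*U = (4 + 20)*(-344) = 24*(-344) = -8256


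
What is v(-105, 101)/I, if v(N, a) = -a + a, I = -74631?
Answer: 0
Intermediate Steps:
v(N, a) = 0
v(-105, 101)/I = 0/(-74631) = 0*(-1/74631) = 0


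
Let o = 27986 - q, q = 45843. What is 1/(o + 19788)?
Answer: 1/1931 ≈ 0.00051787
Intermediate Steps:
o = -17857 (o = 27986 - 1*45843 = 27986 - 45843 = -17857)
1/(o + 19788) = 1/(-17857 + 19788) = 1/1931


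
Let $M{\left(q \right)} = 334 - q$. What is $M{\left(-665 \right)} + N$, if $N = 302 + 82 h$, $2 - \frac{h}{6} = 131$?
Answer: $-62167$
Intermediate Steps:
$h = -774$ ($h = 12 - 786 = -774$)
$N = -63166$ ($N = 302 + 82 \left(-774\right) = 302 - 63468 = -63166$)
$M{\left(-665 \right)} + N = \left(334 - -665\right) - 63166 = \left(334 + 665\right) - 63166 = 999 - 63166 = -62167$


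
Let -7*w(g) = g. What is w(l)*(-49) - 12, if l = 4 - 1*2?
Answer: 2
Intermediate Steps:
l = 2 (l = 4 - 2 = 2)
w(g) = -g/7
w(l)*(-49) - 12 = -⅐*2*(-49) - 12 = -2/7*(-49) - 12 = 14 - 12 = 2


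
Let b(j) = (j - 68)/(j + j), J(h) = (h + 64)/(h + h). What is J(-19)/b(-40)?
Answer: -50/57 ≈ -0.87719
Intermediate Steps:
J(h) = (64 + h)/(2*h) (J(h) = (64 + h)/((2*h)) = (64 + h)*(1/(2*h)) = (64 + h)/(2*h))
b(j) = (-68 + j)/(2*j) (b(j) = (-68 + j)/((2*j)) = (-68 + j)*(1/(2*j)) = (-68 + j)/(2*j))
J(-19)/b(-40) = ((½)*(64 - 19)/(-19))/(((½)*(-68 - 40)/(-40))) = ((½)*(-1/19)*45)/(((½)*(-1/40)*(-108))) = -45/(38*27/20) = -45/38*20/27 = -50/57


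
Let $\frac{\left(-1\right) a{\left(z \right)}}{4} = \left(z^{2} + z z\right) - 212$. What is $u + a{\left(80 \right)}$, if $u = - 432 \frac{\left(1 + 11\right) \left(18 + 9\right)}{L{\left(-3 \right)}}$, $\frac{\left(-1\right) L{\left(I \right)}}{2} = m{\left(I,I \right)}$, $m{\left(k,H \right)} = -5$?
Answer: $- \frac{321744}{5} \approx -64349.0$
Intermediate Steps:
$L{\left(I \right)} = 10$ ($L{\left(I \right)} = \left(-2\right) \left(-5\right) = 10$)
$a{\left(z \right)} = 848 - 8 z^{2}$ ($a{\left(z \right)} = - 4 \left(\left(z^{2} + z z\right) - 212\right) = - 4 \left(\left(z^{2} + z^{2}\right) - 212\right) = - 4 \left(2 z^{2} - 212\right) = - 4 \left(-212 + 2 z^{2}\right) = 848 - 8 z^{2}$)
$u = - \frac{69984}{5}$ ($u = - 432 \frac{\left(1 + 11\right) \left(18 + 9\right)}{10} = - 432 \cdot 12 \cdot 27 \cdot \frac{1}{10} = - 432 \cdot 324 \cdot \frac{1}{10} = \left(-432\right) \frac{162}{5} = - \frac{69984}{5} \approx -13997.0$)
$u + a{\left(80 \right)} = - \frac{69984}{5} + \left(848 - 8 \cdot 80^{2}\right) = - \frac{69984}{5} + \left(848 - 51200\right) = - \frac{69984}{5} - 50352 = - \frac{321744}{5}$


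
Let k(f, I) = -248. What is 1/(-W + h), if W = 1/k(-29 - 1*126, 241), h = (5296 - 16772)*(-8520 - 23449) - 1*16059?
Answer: 248/90981325881 ≈ 2.7258e-9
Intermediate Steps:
h = 366860185 (h = -11476*(-31969) - 16059 = 366876244 - 16059 = 366860185)
W = -1/248 (W = 1/(-248) = -1/248 ≈ -0.0040323)
1/(-W + h) = 1/(-1*(-1/248) + 366860185) = 1/(1/248 + 366860185) = 1/(90981325881/248) = 248/90981325881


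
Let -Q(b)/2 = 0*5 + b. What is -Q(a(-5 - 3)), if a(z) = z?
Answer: -16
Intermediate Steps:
Q(b) = -2*b (Q(b) = -2*(0*5 + b) = -2*(0 + b) = -2*b)
-Q(a(-5 - 3)) = -(-2)*(-5 - 3) = -(-2)*(-8) = -1*16 = -16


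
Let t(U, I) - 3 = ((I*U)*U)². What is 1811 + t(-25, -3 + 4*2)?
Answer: 9767439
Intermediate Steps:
t(U, I) = 3 + I²*U⁴ (t(U, I) = 3 + ((I*U)*U)² = 3 + (I*U²)² = 3 + I²*U⁴)
1811 + t(-25, -3 + 4*2) = 1811 + (3 + (-3 + 4*2)²*(-25)⁴) = 1811 + (3 + (-3 + 8)²*390625) = 1811 + (3 + 5²*390625) = 1811 + (3 + 25*390625) = 1811 + (3 + 9765625) = 1811 + 9765628 = 9767439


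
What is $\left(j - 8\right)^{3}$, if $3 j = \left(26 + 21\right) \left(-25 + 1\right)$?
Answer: $-56623104$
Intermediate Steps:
$j = -376$ ($j = \frac{\left(26 + 21\right) \left(-25 + 1\right)}{3} = \frac{47 \left(-24\right)}{3} = \frac{1}{3} \left(-1128\right) = -376$)
$\left(j - 8\right)^{3} = \left(-376 - 8\right)^{3} = \left(-384\right)^{3} = -56623104$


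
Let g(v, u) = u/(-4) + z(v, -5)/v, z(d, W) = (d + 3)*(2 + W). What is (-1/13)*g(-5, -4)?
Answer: 1/65 ≈ 0.015385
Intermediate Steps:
z(d, W) = (2 + W)*(3 + d) (z(d, W) = (3 + d)*(2 + W) = (2 + W)*(3 + d))
g(v, u) = -u/4 + (-9 - 3*v)/v (g(v, u) = u/(-4) + (6 + 2*v + 3*(-5) - 5*v)/v = u*(-¼) + (6 + 2*v - 15 - 5*v)/v = -u/4 + (-9 - 3*v)/v)
(-1/13)*g(-5, -4) = (-1/13)*(-3 - 9/(-5) - ¼*(-4)) = ((1/13)*(-1))*(-3 - 9*(-⅕) + 1) = -(-3 + 9/5 + 1)/13 = -1/13*(-⅕) = 1/65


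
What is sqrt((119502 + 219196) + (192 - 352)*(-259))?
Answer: sqrt(380138) ≈ 616.55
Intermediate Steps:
sqrt((119502 + 219196) + (192 - 352)*(-259)) = sqrt(338698 - 160*(-259)) = sqrt(338698 + 41440) = sqrt(380138)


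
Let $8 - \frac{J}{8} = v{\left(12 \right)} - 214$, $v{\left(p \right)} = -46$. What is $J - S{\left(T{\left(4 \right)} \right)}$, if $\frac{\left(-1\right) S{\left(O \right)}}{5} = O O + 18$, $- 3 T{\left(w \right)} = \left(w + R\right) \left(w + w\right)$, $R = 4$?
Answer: $\frac{40586}{9} \approx 4509.6$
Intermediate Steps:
$T{\left(w \right)} = - \frac{2 w \left(4 + w\right)}{3}$ ($T{\left(w \right)} = - \frac{\left(w + 4\right) \left(w + w\right)}{3} = - \frac{\left(4 + w\right) 2 w}{3} = - \frac{2 w \left(4 + w\right)}{3}$)
$S{\left(O \right)} = -90 - 5 O^{2}$ ($S{\left(O \right)} = - 5 \left(O O + 18\right) = - 5 \left(O^{2} + 18\right) = - 5 \left(18 + O^{2}\right) = -90 - 5 O^{2}$)
$J = 2144$ ($J = 64 - 8 \left(-46 - 214\right) = 64 - -2080 = 64 + 2080 = 2144$)
$J - S{\left(T{\left(4 \right)} \right)} = 2144 - \left(-90 - 5 \left(\left(- \frac{2}{3}\right) 4 \left(4 + 4\right)\right)^{2}\right) = 2144 - \left(-90 - 5 \left(\left(- \frac{2}{3}\right) 4 \cdot 8\right)^{2}\right) = 2144 - \left(-90 - 5 \left(- \frac{64}{3}\right)^{2}\right) = 2144 - \left(-90 - \frac{20480}{9}\right) = 2144 - - \frac{21290}{9} = 2144 + \frac{21290}{9} = \frac{40586}{9}$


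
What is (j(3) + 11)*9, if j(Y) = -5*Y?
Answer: -36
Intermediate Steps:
(j(3) + 11)*9 = (-5*3 + 11)*9 = (-15 + 11)*9 = -4*9 = -36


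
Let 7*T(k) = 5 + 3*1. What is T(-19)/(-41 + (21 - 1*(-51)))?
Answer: 8/217 ≈ 0.036866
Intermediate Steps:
T(k) = 8/7 (T(k) = (5 + 3*1)/7 = (5 + 3)/7 = (⅐)*8 = 8/7)
T(-19)/(-41 + (21 - 1*(-51))) = 8/(7*(-41 + (21 - 1*(-51)))) = 8/(7*(-41 + (21 + 51))) = 8/(7*(-41 + 72)) = (8/7)/31 = (8/7)*(1/31) = 8/217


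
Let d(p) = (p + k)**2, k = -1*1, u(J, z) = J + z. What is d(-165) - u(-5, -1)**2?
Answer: 27520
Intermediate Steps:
k = -1
d(p) = (-1 + p)**2 (d(p) = (p - 1)**2 = (-1 + p)**2)
d(-165) - u(-5, -1)**2 = (-1 - 165)**2 - (-5 - 1)**2 = (-166)**2 - 1*(-6)**2 = 27556 - 1*36 = 27556 - 36 = 27520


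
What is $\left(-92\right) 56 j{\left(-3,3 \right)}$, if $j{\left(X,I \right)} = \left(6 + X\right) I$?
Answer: $-46368$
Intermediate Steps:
$j{\left(X,I \right)} = I \left(6 + X\right)$
$\left(-92\right) 56 j{\left(-3,3 \right)} = \left(-92\right) 56 \cdot 3 \left(6 - 3\right) = - 5152 \cdot 3 \cdot 3 = \left(-5152\right) 9 = -46368$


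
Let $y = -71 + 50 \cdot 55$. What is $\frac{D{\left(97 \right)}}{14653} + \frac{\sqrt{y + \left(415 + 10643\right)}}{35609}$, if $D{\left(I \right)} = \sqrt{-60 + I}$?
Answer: $\frac{\sqrt{37}}{14653} + \frac{\sqrt{13737}}{35609} \approx 0.0037066$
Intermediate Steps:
$y = 2679$ ($y = -71 + 2750 = 2679$)
$\frac{D{\left(97 \right)}}{14653} + \frac{\sqrt{y + \left(415 + 10643\right)}}{35609} = \frac{\sqrt{-60 + 97}}{14653} + \frac{\sqrt{2679 + \left(415 + 10643\right)}}{35609} = \sqrt{37} \cdot \frac{1}{14653} + \sqrt{2679 + 11058} \cdot \frac{1}{35609} = \frac{\sqrt{37}}{14653} + \sqrt{13737} \cdot \frac{1}{35609} = \frac{\sqrt{37}}{14653} + \frac{\sqrt{13737}}{35609}$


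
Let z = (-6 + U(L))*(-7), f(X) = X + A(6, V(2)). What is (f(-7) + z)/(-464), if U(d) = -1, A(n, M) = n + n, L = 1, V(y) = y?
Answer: -27/232 ≈ -0.11638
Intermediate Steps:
A(n, M) = 2*n
f(X) = 12 + X (f(X) = X + 2*6 = X + 12 = 12 + X)
z = 49 (z = (-6 - 1)*(-7) = -7*(-7) = 49)
(f(-7) + z)/(-464) = ((12 - 7) + 49)/(-464) = (5 + 49)*(-1/464) = 54*(-1/464) = -27/232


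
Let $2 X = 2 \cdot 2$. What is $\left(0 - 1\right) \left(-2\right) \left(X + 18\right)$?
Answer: $40$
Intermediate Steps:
$X = 2$ ($X = \frac{2 \cdot 2}{2} = \frac{1}{2} \cdot 4 = 2$)
$\left(0 - 1\right) \left(-2\right) \left(X + 18\right) = \left(0 - 1\right) \left(-2\right) \left(2 + 18\right) = \left(-1\right) \left(-2\right) 20 = 2 \cdot 20 = 40$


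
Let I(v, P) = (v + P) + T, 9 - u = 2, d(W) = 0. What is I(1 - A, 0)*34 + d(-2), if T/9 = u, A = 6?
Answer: 1972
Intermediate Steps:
u = 7 (u = 9 - 1*2 = 9 - 2 = 7)
T = 63 (T = 9*7 = 63)
I(v, P) = 63 + P + v (I(v, P) = (v + P) + 63 = (P + v) + 63 = 63 + P + v)
I(1 - A, 0)*34 + d(-2) = (63 + 0 + (1 - 1*6))*34 + 0 = (63 + 0 + (1 - 6))*34 + 0 = (63 + 0 - 5)*34 + 0 = 58*34 + 0 = 1972 + 0 = 1972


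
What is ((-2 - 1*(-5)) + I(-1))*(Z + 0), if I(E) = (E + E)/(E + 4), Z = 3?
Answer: 7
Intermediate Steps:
I(E) = 2*E/(4 + E) (I(E) = (2*E)/(4 + E) = 2*E/(4 + E))
((-2 - 1*(-5)) + I(-1))*(Z + 0) = ((-2 - 1*(-5)) + 2*(-1)/(4 - 1))*(3 + 0) = ((-2 + 5) + 2*(-1)/3)*3 = (3 + 2*(-1)*(1/3))*3 = (3 - 2/3)*3 = (7/3)*3 = 7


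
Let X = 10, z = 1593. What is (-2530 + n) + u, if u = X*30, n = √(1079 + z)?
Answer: -2230 + 4*√167 ≈ -2178.3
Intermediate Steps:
n = 4*√167 (n = √(1079 + 1593) = √2672 = 4*√167 ≈ 51.691)
u = 300 (u = 10*30 = 300)
(-2530 + n) + u = (-2530 + 4*√167) + 300 = -2230 + 4*√167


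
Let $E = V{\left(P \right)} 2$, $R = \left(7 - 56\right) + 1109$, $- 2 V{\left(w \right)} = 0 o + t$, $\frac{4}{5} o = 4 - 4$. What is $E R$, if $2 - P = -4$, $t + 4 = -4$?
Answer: $8480$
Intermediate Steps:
$o = 0$ ($o = \frac{5 \left(4 - 4\right)}{4} = \frac{5}{4} \cdot 0 = 0$)
$t = -8$ ($t = -4 - 4 = -8$)
$P = 6$ ($P = 2 - -4 = 2 + 4 = 6$)
$V{\left(w \right)} = 4$ ($V{\left(w \right)} = - \frac{0 \cdot 0 - 8}{2} = - \frac{0 - 8}{2} = \left(- \frac{1}{2}\right) \left(-8\right) = 4$)
$R = 1060$ ($R = \left(7 - 56\right) + 1109 = -49 + 1109 = 1060$)
$E = 8$ ($E = 4 \cdot 2 = 8$)
$E R = 8 \cdot 1060 = 8480$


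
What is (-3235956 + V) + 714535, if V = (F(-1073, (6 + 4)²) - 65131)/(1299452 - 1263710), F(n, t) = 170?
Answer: -90120694343/35742 ≈ -2.5214e+6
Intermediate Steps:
V = -64961/35742 (V = (170 - 65131)/(1299452 - 1263710) = -64961/35742 ≈ -1.8175)
(-3235956 + V) + 714535 = (-3235956 - 64961/35742) + 714535 = -115659604313/35742 + 714535 = -90120694343/35742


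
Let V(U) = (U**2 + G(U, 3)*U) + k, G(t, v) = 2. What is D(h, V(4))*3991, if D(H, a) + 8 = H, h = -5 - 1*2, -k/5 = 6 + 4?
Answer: -59865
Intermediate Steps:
k = -50 (k = -5*(6 + 4) = -5*10 = -50)
V(U) = -50 + U**2 + 2*U (V(U) = (U**2 + 2*U) - 50 = -50 + U**2 + 2*U)
h = -7 (h = -5 - 2 = -7)
D(H, a) = -8 + H
D(h, V(4))*3991 = (-8 - 7)*3991 = -15*3991 = -59865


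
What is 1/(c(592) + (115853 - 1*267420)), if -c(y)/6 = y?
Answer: -1/155119 ≈ -6.4467e-6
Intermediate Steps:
c(y) = -6*y
1/(c(592) + (115853 - 1*267420)) = 1/(-6*592 + (115853 - 1*267420)) = 1/(-3552 + (115853 - 267420)) = 1/(-3552 - 151567) = 1/(-155119) = -1/155119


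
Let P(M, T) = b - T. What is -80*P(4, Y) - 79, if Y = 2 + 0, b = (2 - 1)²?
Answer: 1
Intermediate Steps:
b = 1 (b = 1² = 1)
Y = 2
P(M, T) = 1 - T
-80*P(4, Y) - 79 = -80*(1 - 1*2) - 79 = -80*(1 - 2) - 79 = -80*(-1) - 79 = 80 - 79 = 1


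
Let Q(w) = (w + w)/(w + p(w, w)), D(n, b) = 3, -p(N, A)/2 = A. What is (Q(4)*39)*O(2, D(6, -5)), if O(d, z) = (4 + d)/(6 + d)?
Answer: -117/2 ≈ -58.500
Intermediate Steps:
p(N, A) = -2*A
O(d, z) = (4 + d)/(6 + d)
Q(w) = -2 (Q(w) = (w + w)/(w - 2*w) = (2*w)/((-w)) = (2*w)*(-1/w) = -2)
(Q(4)*39)*O(2, D(6, -5)) = (-2*39)*((4 + 2)/(6 + 2)) = -78*6/8 = -39*6/4 = -78*¾ = -117/2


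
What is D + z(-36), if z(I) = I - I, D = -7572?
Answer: -7572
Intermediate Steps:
z(I) = 0
D + z(-36) = -7572 + 0 = -7572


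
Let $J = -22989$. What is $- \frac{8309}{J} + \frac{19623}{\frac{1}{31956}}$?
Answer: $\frac{14415771733841}{22989} \approx 6.2707 \cdot 10^{8}$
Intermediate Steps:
$- \frac{8309}{J} + \frac{19623}{\frac{1}{31956}} = - \frac{8309}{-22989} + \frac{19623}{\frac{1}{31956}} = \left(-8309\right) \left(- \frac{1}{22989}\right) + 19623 \frac{1}{\frac{1}{31956}} = \frac{8309}{22989} + 19623 \cdot 31956 = \frac{8309}{22989} + 627072588 = \frac{14415771733841}{22989}$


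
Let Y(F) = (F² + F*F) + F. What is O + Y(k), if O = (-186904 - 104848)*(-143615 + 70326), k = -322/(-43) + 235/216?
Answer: 922289063463007573/43133472 ≈ 2.1382e+10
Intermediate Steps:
k = 79657/9288 (k = -322*(-1/43) + 235*(1/216) = 322/43 + 235/216 = 79657/9288 ≈ 8.5763)
Y(F) = F + 2*F² (Y(F) = (F² + F²) + F = 2*F² + F = F + 2*F²)
O = 21382212328 (O = -291752*(-73289) = 21382212328)
O + Y(k) = 21382212328 + 79657*(1 + 2*(79657/9288))/9288 = 21382212328 + 79657*(1 + 79657/4644)/9288 = 21382212328 + (79657/9288)*(84301/4644) = 21382212328 + 6715164757/43133472 = 922289063463007573/43133472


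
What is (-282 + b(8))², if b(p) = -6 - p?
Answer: 87616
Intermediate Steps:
(-282 + b(8))² = (-282 + (-6 - 1*8))² = (-282 + (-6 - 8))² = (-282 - 14)² = (-296)² = 87616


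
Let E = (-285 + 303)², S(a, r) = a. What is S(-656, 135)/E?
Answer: -164/81 ≈ -2.0247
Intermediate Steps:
E = 324 (E = 18² = 324)
S(-656, 135)/E = -656/324 = -656*1/324 = -164/81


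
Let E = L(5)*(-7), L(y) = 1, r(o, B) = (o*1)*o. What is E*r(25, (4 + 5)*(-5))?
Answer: -4375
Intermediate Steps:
r(o, B) = o**2 (r(o, B) = o*o = o**2)
E = -7 (E = 1*(-7) = -7)
E*r(25, (4 + 5)*(-5)) = -7*25**2 = -7*625 = -4375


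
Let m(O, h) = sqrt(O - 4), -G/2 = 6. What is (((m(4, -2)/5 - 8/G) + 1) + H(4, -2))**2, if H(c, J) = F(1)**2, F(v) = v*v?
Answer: 64/9 ≈ 7.1111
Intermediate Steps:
G = -12 (G = -2*6 = -12)
F(v) = v**2
m(O, h) = sqrt(-4 + O)
H(c, J) = 1 (H(c, J) = (1**2)**2 = 1**2 = 1)
(((m(4, -2)/5 - 8/G) + 1) + H(4, -2))**2 = (((sqrt(-4 + 4)/5 - 8/(-12)) + 1) + 1)**2 = (((sqrt(0)*(1/5) - 8*(-1/12)) + 1) + 1)**2 = (((0*(1/5) + 2/3) + 1) + 1)**2 = (((0 + 2/3) + 1) + 1)**2 = ((2/3 + 1) + 1)**2 = (5/3 + 1)**2 = (8/3)**2 = 64/9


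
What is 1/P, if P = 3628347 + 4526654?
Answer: 1/8155001 ≈ 1.2262e-7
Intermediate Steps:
P = 8155001
1/P = 1/8155001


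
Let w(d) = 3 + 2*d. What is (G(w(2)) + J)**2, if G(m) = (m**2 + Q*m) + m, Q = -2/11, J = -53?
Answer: 361/121 ≈ 2.9835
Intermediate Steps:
Q = -2/11 (Q = -2*1/11 = -2/11 ≈ -0.18182)
G(m) = m**2 + 9*m/11 (G(m) = (m**2 - 2*m/11) + m = m**2 + 9*m/11)
(G(w(2)) + J)**2 = ((3 + 2*2)*(9 + 11*(3 + 2*2))/11 - 53)**2 = ((3 + 4)*(9 + 11*(3 + 4))/11 - 53)**2 = ((1/11)*7*(9 + 11*7) - 53)**2 = ((1/11)*7*(9 + 77) - 53)**2 = ((1/11)*7*86 - 53)**2 = (602/11 - 53)**2 = (19/11)**2 = 361/121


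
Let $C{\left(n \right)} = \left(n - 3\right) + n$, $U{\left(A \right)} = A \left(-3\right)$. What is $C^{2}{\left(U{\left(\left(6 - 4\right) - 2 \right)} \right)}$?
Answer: $9$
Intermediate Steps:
$U{\left(A \right)} = - 3 A$
$C{\left(n \right)} = -3 + 2 n$ ($C{\left(n \right)} = \left(-3 + n\right) + n = -3 + 2 n$)
$C^{2}{\left(U{\left(\left(6 - 4\right) - 2 \right)} \right)} = \left(-3 + 2 \left(- 3 \left(\left(6 - 4\right) - 2\right)\right)\right)^{2} = \left(-3 + 2 \left(- 3 \left(2 - 2\right)\right)\right)^{2} = \left(-3 + 2 \left(\left(-3\right) 0\right)\right)^{2} = \left(-3 + 2 \cdot 0\right)^{2} = \left(-3 + 0\right)^{2} = \left(-3\right)^{2} = 9$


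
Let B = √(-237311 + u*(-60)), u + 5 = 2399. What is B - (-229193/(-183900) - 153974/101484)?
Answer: 421366349/1555242300 + I*√380951 ≈ 0.27093 + 617.21*I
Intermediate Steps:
u = 2394 (u = -5 + 2399 = 2394)
B = I*√380951 (B = √(-237311 + 2394*(-60)) = √(-237311 - 143640) = √(-380951) = I*√380951 ≈ 617.21*I)
B - (-229193/(-183900) - 153974/101484) = I*√380951 - (-229193/(-183900) - 153974/101484) = I*√380951 - (-229193*(-1/183900) - 153974*1/101484) = I*√380951 - (229193/183900 - 76987/50742) = I*√380951 - 1*(-421366349/1555242300) = I*√380951 + 421366349/1555242300 = 421366349/1555242300 + I*√380951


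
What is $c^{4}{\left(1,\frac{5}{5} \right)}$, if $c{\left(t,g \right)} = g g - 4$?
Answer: $81$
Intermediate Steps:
$c{\left(t,g \right)} = -4 + g^{2}$ ($c{\left(t,g \right)} = g^{2} - 4 = -4 + g^{2}$)
$c^{4}{\left(1,\frac{5}{5} \right)} = \left(-4 + \left(\frac{5}{5}\right)^{2}\right)^{4} = \left(-4 + \left(5 \cdot \frac{1}{5}\right)^{2}\right)^{4} = \left(-4 + 1^{2}\right)^{4} = \left(-4 + 1\right)^{4} = \left(-3\right)^{4} = 81$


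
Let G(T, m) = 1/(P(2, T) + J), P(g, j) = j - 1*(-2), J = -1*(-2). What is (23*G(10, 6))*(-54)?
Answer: -621/7 ≈ -88.714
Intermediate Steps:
J = 2
P(g, j) = 2 + j (P(g, j) = j + 2 = 2 + j)
G(T, m) = 1/(4 + T) (G(T, m) = 1/((2 + T) + 2) = 1/(4 + T))
(23*G(10, 6))*(-54) = (23/(4 + 10))*(-54) = (23/14)*(-54) = -621/7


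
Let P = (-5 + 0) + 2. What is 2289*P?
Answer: -6867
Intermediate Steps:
P = -3 (P = -5 + 2 = -3)
2289*P = 2289*(-3) = -6867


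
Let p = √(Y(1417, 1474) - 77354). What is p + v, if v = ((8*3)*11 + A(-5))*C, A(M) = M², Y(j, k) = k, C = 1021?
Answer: 295069 + 2*I*√18970 ≈ 2.9507e+5 + 275.46*I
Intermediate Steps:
p = 2*I*√18970 (p = √(1474 - 77354) = √(-75880) = 2*I*√18970 ≈ 275.46*I)
v = 295069 (v = ((8*3)*11 + (-5)²)*1021 = (24*11 + 25)*1021 = (264 + 25)*1021 = 289*1021 = 295069)
p + v = 2*I*√18970 + 295069 = 295069 + 2*I*√18970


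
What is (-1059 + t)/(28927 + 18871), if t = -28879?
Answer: -14969/23899 ≈ -0.62634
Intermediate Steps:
(-1059 + t)/(28927 + 18871) = (-1059 - 28879)/(28927 + 18871) = -29938/47798 = -29938*1/47798 = -14969/23899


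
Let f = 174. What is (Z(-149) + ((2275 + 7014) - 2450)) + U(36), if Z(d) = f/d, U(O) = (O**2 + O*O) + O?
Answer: 1410409/149 ≈ 9465.8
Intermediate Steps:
U(O) = O + 2*O**2 (U(O) = (O**2 + O**2) + O = 2*O**2 + O = O + 2*O**2)
Z(d) = 174/d
(Z(-149) + ((2275 + 7014) - 2450)) + U(36) = (174/(-149) + ((2275 + 7014) - 2450)) + 36*(1 + 2*36) = (174*(-1/149) + (9289 - 2450)) + 36*(1 + 72) = (-174/149 + 6839) + 36*73 = 1018837/149 + 2628 = 1410409/149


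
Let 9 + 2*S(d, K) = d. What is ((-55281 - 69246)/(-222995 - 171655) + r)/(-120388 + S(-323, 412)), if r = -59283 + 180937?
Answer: -16003625209/15858878700 ≈ -1.0091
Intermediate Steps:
S(d, K) = -9/2 + d/2
r = 121654
((-55281 - 69246)/(-222995 - 171655) + r)/(-120388 + S(-323, 412)) = ((-55281 - 69246)/(-222995 - 171655) + 121654)/(-120388 + (-9/2 + (½)*(-323))) = (-124527/(-394650) + 121654)/(-120388 + (-9/2 - 323/2)) = (-124527*(-1/394650) + 121654)/(-120388 - 166) = (41509/131550 + 121654)/(-120554) = (16003625209/131550)*(-1/120554) = -16003625209/15858878700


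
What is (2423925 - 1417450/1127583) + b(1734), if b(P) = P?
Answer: 2735130434747/1127583 ≈ 2.4257e+6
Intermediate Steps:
(2423925 - 1417450/1127583) + b(1734) = (2423925 - 1417450/1127583) + 1734 = 2733175205825/1127583 + 1734 = 2735130434747/1127583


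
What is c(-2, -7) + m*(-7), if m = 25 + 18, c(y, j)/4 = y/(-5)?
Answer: -1497/5 ≈ -299.40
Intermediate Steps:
c(y, j) = -4*y/5 (c(y, j) = 4*(y/(-5)) = 4*(y*(-⅕)) = 4*(-y/5) = -4*y/5)
m = 43
c(-2, -7) + m*(-7) = -⅘*(-2) + 43*(-7) = 8/5 - 301 = -1497/5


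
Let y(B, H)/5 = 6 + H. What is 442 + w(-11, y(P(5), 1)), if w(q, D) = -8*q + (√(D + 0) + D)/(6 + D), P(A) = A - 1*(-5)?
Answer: 21765/41 + √35/41 ≈ 531.00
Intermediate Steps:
P(A) = 5 + A (P(A) = A + 5 = 5 + A)
y(B, H) = 30 + 5*H (y(B, H) = 5*(6 + H) = 30 + 5*H)
w(q, D) = -8*q + (D + √D)/(6 + D) (w(q, D) = -8*q + (√D + D)/(6 + D) = -8*q + (D + √D)/(6 + D))
442 + w(-11, y(P(5), 1)) = 442 + ((30 + 5*1) + √(30 + 5*1) - 48*(-11) - 8*(30 + 5*1)*(-11))/(6 + (30 + 5*1)) = 442 + ((30 + 5) + √(30 + 5) + 528 - 8*(30 + 5)*(-11))/(6 + (30 + 5)) = 442 + (35 + √35 + 528 - 8*35*(-11))/(6 + 35) = 442 + (35 + √35 + 528 + 3080)/41 = 442 + (3643 + √35)/41 = 442 + (3643/41 + √35/41) = 21765/41 + √35/41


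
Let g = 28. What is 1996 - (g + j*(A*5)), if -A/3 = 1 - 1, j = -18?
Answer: 1968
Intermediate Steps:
A = 0 (A = -3*(1 - 1) = -3*0 = 0)
1996 - (g + j*(A*5)) = 1996 - (28 - 0*5) = 1996 - (28 - 18*0) = 1996 - (28 + 0) = 1996 - 1*28 = 1996 - 28 = 1968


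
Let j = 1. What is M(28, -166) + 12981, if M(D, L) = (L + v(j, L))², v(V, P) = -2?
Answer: 41205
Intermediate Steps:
M(D, L) = (-2 + L)² (M(D, L) = (L - 2)² = (-2 + L)²)
M(28, -166) + 12981 = (-2 - 166)² + 12981 = (-168)² + 12981 = 28224 + 12981 = 41205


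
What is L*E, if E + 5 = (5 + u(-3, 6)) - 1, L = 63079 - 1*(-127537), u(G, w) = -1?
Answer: -381232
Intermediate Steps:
L = 190616 (L = 63079 + 127537 = 190616)
E = -2 (E = -5 + ((5 - 1) - 1) = -5 + (4 - 1) = -5 + 3 = -2)
L*E = 190616*(-2) = -381232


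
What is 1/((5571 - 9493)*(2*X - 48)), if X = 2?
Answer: 1/172568 ≈ 5.7948e-6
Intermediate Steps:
1/((5571 - 9493)*(2*X - 48)) = 1/((5571 - 9493)*(2*2 - 48)) = 1/((-3922)*(4 - 48)) = -1/3922/(-44) = -1/3922*(-1/44) = 1/172568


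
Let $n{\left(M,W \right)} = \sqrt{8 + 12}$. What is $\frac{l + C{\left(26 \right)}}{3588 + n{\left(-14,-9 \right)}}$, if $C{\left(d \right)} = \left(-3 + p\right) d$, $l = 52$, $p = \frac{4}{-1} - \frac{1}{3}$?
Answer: $- \frac{124384}{3218431} + \frac{208 \sqrt{5}}{9655293} \approx -0.038599$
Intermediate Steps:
$p = - \frac{13}{3}$ ($p = 4 \left(-1\right) - \frac{1}{3} = -4 - \frac{1}{3} = - \frac{13}{3} \approx -4.3333$)
$n{\left(M,W \right)} = 2 \sqrt{5}$ ($n{\left(M,W \right)} = \sqrt{20} = 2 \sqrt{5}$)
$C{\left(d \right)} = - \frac{22 d}{3}$ ($C{\left(d \right)} = \left(-3 - \frac{13}{3}\right) d = - \frac{22 d}{3}$)
$\frac{l + C{\left(26 \right)}}{3588 + n{\left(-14,-9 \right)}} = \frac{52 - \frac{572}{3}}{3588 + 2 \sqrt{5}} = - \frac{416}{3 \left(3588 + 2 \sqrt{5}\right)}$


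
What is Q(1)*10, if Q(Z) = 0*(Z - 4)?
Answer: 0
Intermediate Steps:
Q(Z) = 0 (Q(Z) = 0*(-4 + Z) = 0)
Q(1)*10 = 0*10 = 0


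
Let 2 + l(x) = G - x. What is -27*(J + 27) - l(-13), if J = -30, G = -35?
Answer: 105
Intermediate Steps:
l(x) = -37 - x (l(x) = -2 + (-35 - x) = -37 - x)
-27*(J + 27) - l(-13) = -27*(-30 + 27) - (-37 - 1*(-13)) = -27*(-3) - (-37 + 13) = 81 - 1*(-24) = 81 + 24 = 105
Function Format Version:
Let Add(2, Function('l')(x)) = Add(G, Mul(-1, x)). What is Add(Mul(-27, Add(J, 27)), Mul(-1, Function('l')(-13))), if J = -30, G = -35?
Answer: 105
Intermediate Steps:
Function('l')(x) = Add(-37, Mul(-1, x)) (Function('l')(x) = Add(-2, Add(-35, Mul(-1, x))) = Add(-37, Mul(-1, x)))
Add(Mul(-27, Add(J, 27)), Mul(-1, Function('l')(-13))) = Add(Mul(-27, Add(-30, 27)), Mul(-1, Add(-37, Mul(-1, -13)))) = Add(Mul(-27, -3), Mul(-1, Add(-37, 13))) = Add(81, Mul(-1, -24)) = Add(81, 24) = 105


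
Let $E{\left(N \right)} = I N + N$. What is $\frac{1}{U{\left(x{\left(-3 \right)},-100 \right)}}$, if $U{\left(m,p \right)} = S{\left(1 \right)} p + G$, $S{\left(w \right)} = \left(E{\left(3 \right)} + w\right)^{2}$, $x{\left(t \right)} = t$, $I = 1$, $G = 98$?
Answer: $- \frac{1}{4802} \approx -0.00020825$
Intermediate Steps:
$E{\left(N \right)} = 2 N$ ($E{\left(N \right)} = 1 N + N = N + N = 2 N$)
$S{\left(w \right)} = \left(6 + w\right)^{2}$ ($S{\left(w \right)} = \left(2 \cdot 3 + w\right)^{2} = \left(6 + w\right)^{2}$)
$U{\left(m,p \right)} = 98 + 49 p$ ($U{\left(m,p \right)} = \left(6 + 1\right)^{2} p + 98 = 7^{2} p + 98 = 49 p + 98 = 98 + 49 p$)
$\frac{1}{U{\left(x{\left(-3 \right)},-100 \right)}} = \frac{1}{98 + 49 \left(-100\right)} = \frac{1}{98 - 4900} = \frac{1}{-4802} = - \frac{1}{4802}$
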